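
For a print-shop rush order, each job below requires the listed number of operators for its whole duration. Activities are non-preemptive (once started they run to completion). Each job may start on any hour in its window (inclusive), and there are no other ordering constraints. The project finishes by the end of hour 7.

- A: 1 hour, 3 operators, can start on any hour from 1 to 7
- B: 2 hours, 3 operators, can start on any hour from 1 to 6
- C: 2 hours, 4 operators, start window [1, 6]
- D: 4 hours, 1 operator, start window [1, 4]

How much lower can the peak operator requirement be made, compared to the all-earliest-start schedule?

7

Early-start peak: h1:11  h2:8  h3:1  h4:1  h5:0  h6:0  h7:0 ⇒ 11.
Leveled (A@1, B@2, C@5, D@1): h1:4  h2:4  h3:4  h4:1  h5:4  h6:4  h7:0 ⇒ 4.
Reduction 11 − 4 = 7.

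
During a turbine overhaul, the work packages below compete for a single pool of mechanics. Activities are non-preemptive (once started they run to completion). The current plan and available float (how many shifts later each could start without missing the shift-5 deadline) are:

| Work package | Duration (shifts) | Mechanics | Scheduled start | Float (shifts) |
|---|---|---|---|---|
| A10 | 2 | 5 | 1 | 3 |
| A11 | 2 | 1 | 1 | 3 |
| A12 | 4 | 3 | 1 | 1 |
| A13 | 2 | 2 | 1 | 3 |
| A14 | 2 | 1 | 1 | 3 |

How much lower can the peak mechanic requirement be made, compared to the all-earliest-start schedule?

Early-start peak: s1:12  s2:12  s3:3  s4:3  s5:0 ⇒ 12.
Leveled (A10@1, A11@3, A12@1, A13@3, A14@3): s1:8  s2:8  s3:7  s4:7  s5:0 ⇒ 8.
Reduction 12 − 8 = 4.

4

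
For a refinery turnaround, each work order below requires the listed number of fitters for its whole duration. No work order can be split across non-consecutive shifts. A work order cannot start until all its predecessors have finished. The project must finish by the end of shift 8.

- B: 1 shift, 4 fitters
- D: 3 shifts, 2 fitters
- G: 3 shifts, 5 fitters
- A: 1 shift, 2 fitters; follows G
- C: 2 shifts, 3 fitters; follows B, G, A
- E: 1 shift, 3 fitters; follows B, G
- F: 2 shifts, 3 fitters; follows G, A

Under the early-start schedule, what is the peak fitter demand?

Early-start schedule: B@1, D@1, G@1, A@4, C@5, E@4, F@5.
Load per shift: shift 1: 11, shift 2: 7, shift 3: 7, shift 4: 5, shift 5: 6, shift 6: 6, shift 7: 0, shift 8: 0.
Peak is 11.

11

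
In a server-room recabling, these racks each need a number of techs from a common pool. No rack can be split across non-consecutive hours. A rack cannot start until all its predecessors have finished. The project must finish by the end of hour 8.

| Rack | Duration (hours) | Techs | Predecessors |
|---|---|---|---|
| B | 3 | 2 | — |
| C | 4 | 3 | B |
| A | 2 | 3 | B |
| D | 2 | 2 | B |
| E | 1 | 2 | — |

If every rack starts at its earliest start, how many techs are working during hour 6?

At early start, hour 6 has: C.
Demand: 3 = 3.

3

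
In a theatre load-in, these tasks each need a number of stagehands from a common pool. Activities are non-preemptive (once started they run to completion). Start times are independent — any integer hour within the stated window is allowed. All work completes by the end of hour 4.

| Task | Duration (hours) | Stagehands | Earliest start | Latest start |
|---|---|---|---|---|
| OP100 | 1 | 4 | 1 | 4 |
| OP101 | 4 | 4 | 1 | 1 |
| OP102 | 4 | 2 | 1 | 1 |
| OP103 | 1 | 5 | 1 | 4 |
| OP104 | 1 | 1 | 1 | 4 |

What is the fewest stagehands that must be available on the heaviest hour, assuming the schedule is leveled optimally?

Early-start (OP100@1, OP101@1, OP102@1, OP103@1, OP104@1) gives peak 16: h1:16  h2:6  h3:6  h4:6.
Shift OP103→2.
Schedule OP100@1, OP101@1, OP102@1, OP103@2, OP104@1: h1:11  h2:11  h3:6  h4:6 — peak 11.

11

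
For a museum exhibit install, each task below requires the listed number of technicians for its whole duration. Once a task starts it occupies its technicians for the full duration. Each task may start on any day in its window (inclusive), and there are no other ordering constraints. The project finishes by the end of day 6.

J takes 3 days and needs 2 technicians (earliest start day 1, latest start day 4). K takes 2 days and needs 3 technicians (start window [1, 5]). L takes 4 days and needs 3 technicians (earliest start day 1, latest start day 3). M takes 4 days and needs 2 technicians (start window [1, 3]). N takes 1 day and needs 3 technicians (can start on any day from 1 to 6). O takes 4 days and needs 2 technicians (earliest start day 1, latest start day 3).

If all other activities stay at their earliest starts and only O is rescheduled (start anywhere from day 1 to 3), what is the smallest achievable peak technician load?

13

O@1: d1:15  d2:12  d3:9  d4:7  d5:0  d6:0 → peak 15
O@2: d1:13  d2:12  d3:9  d4:7  d5:2  d6:0 → peak 13
O@3: d1:13  d2:10  d3:9  d4:7  d5:2  d6:2 → peak 13
Best is O@2, peak 13.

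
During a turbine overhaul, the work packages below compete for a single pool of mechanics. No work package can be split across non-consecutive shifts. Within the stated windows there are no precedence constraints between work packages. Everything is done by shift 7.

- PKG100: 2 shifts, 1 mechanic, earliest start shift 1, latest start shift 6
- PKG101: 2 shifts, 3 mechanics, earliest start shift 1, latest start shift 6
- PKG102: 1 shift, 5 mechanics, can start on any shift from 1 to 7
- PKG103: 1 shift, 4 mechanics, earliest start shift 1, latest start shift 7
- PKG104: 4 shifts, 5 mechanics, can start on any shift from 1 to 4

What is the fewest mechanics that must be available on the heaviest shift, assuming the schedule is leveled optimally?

7

Early-start (PKG100@1, PKG101@1, PKG102@1, PKG103@1, PKG104@1) gives peak 18: s1:18  s2:9  s3:5  s4:5  s5:0  s6:0  s7:0.
Shift PKG101→2, PKG103→3, PKG104→4.
Schedule PKG100@1, PKG101@2, PKG102@1, PKG103@3, PKG104@4: s1:6  s2:4  s3:7  s4:5  s5:5  s6:5  s7:5 — peak 7.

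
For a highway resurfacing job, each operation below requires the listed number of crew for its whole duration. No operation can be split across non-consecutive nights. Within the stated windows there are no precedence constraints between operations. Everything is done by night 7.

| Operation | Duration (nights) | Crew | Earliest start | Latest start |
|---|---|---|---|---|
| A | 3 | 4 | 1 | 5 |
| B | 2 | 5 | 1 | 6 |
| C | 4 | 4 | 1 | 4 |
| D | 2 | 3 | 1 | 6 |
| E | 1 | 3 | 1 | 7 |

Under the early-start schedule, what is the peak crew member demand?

Early-start schedule: A@1, B@1, C@1, D@1, E@1.
Load per night: night 1: 19, night 2: 16, night 3: 8, night 4: 4, night 5: 0, night 6: 0, night 7: 0.
Peak is 19.

19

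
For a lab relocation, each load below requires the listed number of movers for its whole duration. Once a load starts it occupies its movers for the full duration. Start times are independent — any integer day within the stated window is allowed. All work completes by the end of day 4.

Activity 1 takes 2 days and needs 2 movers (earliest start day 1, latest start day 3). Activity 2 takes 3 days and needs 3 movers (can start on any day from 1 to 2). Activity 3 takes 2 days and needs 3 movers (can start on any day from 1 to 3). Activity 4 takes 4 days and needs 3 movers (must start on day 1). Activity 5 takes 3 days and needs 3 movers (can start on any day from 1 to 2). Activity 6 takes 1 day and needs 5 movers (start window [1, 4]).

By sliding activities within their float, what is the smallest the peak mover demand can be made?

12

Early-start (Activity 1@1, Activity 2@1, Activity 3@1, Activity 4@1, Activity 5@1, Activity 6@1) gives peak 19: d1:19  d2:14  d3:9  d4:3.
Shift Activity 3→3, Activity 6→4.
Schedule Activity 1@1, Activity 2@1, Activity 3@3, Activity 4@1, Activity 5@1, Activity 6@4: d1:11  d2:11  d3:12  d4:11 — peak 12.
Total mover-days = 45 over 4 days ⇒ peak ≥ ⌈45/4⌉ = 12, so 12 is optimal.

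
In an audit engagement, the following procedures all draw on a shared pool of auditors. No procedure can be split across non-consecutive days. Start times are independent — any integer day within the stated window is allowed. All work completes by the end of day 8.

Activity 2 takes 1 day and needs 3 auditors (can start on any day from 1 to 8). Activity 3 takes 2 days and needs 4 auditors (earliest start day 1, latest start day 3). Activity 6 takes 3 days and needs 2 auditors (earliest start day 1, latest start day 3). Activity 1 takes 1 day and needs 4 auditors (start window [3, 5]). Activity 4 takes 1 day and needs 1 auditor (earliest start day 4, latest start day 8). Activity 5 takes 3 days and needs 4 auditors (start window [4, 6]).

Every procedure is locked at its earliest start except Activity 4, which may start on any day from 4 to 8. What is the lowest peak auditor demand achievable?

Activity 4@4: d1:9  d2:6  d3:6  d4:5  d5:4  d6:4  d7:0  d8:0 → peak 9
Activity 4@5: d1:9  d2:6  d3:6  d4:4  d5:5  d6:4  d7:0  d8:0 → peak 9
Activity 4@6: d1:9  d2:6  d3:6  d4:4  d5:4  d6:5  d7:0  d8:0 → peak 9
Activity 4@7: d1:9  d2:6  d3:6  d4:4  d5:4  d6:4  d7:1  d8:0 → peak 9
Activity 4@8: d1:9  d2:6  d3:6  d4:4  d5:4  d6:4  d7:0  d8:1 → peak 9
Best is Activity 4@4, peak 9.

9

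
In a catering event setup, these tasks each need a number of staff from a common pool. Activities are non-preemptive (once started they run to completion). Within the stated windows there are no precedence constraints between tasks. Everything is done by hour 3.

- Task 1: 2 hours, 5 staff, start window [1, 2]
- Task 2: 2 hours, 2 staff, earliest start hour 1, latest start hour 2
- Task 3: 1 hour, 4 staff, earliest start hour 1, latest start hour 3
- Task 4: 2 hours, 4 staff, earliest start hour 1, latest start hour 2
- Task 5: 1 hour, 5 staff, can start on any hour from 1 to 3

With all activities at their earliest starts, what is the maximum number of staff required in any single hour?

Early-start schedule: Task 1@1, Task 2@1, Task 3@1, Task 4@1, Task 5@1.
Load per hour: hour 1: 20, hour 2: 11, hour 3: 0.
Peak is 20.

20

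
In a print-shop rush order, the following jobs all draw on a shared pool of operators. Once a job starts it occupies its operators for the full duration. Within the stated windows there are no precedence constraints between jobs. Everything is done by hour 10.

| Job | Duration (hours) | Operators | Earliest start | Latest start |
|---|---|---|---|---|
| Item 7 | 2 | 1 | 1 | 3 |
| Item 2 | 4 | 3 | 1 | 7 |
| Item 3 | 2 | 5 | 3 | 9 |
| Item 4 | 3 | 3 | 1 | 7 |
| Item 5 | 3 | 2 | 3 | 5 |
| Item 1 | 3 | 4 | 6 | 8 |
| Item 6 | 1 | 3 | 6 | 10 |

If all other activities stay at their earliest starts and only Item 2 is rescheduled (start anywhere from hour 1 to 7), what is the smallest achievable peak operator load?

Item 2@1: h1:7  h2:7  h3:13  h4:10  h5:2  h6:7  h7:4  h8:4  h9:0  h10:0 → peak 13
Item 2@2: h1:4  h2:7  h3:13  h4:10  h5:5  h6:7  h7:4  h8:4  h9:0  h10:0 → peak 13
Item 2@3: h1:4  h2:4  h3:13  h4:10  h5:5  h6:10  h7:4  h8:4  h9:0  h10:0 → peak 13
Item 2@4: h1:4  h2:4  h3:10  h4:10  h5:5  h6:10  h7:7  h8:4  h9:0  h10:0 → peak 10
Item 2@5: h1:4  h2:4  h3:10  h4:7  h5:5  h6:10  h7:7  h8:7  h9:0  h10:0 → peak 10
Item 2@6: h1:4  h2:4  h3:10  h4:7  h5:2  h6:10  h7:7  h8:7  h9:3  h10:0 → peak 10
Item 2@7: h1:4  h2:4  h3:10  h4:7  h5:2  h6:7  h7:7  h8:7  h9:3  h10:3 → peak 10
Best is Item 2@4, peak 10.

10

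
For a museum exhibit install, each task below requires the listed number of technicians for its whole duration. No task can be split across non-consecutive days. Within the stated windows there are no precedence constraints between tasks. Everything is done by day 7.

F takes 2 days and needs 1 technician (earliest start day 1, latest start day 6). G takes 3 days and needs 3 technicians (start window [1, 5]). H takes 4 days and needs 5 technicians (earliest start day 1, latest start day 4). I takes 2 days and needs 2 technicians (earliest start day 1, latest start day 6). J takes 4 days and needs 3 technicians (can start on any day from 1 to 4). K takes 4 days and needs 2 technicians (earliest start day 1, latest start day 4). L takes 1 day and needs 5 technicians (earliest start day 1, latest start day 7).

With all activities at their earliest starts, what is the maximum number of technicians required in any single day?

Early-start schedule: F@1, G@1, H@1, I@1, J@1, K@1, L@1.
Load per day: day 1: 21, day 2: 16, day 3: 13, day 4: 10, day 5: 0, day 6: 0, day 7: 0.
Peak is 21.

21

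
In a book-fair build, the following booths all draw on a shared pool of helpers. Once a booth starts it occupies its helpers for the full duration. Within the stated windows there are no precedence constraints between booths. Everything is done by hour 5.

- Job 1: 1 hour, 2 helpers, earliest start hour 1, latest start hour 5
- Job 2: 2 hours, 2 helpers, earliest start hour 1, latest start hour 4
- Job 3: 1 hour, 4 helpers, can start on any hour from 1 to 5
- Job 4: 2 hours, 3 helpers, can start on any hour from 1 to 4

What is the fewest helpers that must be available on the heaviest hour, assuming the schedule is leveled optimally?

Early-start (Job 1@1, Job 2@1, Job 3@1, Job 4@1) gives peak 11: h1:11  h2:5  h3:0  h4:0  h5:0.
Shift Job 3→3, Job 4→4.
Schedule Job 1@1, Job 2@1, Job 3@3, Job 4@4: h1:4  h2:2  h3:4  h4:3  h5:3 — peak 4.
Total helper-hours = 16 over 5 hours ⇒ peak ≥ ⌈16/5⌉ = 4, so 4 is optimal.

4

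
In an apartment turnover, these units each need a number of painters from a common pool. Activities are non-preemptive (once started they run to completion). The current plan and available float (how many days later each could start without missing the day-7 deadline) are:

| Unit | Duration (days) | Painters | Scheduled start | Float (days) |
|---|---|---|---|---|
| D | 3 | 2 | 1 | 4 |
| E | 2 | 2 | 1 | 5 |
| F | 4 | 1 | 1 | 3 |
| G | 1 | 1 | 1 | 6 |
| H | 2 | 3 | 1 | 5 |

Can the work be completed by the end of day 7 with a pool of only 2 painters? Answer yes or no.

Total painter-days = 21; over 7 days the average is 21/7 > 2, so some day must exceed 2.

no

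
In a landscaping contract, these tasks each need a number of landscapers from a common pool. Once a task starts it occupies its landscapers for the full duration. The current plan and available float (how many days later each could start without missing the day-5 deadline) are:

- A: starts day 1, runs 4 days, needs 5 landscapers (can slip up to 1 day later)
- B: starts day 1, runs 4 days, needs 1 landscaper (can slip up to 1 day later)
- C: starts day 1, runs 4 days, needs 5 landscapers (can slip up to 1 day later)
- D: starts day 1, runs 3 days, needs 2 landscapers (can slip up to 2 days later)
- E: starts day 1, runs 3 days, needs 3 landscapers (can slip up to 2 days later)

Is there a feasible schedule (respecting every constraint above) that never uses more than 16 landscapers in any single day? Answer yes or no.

Schedule A@1, B@1, C@1, D@1, E@1: d1:16  d2:16  d3:16  d4:11  d5:0 — peak 16 ≤ 16.

yes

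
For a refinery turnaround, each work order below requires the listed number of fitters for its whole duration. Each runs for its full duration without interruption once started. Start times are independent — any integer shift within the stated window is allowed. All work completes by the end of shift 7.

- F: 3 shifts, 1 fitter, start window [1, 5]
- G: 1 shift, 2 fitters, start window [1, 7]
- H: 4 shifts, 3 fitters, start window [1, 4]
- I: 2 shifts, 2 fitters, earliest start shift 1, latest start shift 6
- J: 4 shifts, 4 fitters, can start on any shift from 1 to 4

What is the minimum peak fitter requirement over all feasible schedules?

7

Early-start (F@1, G@1, H@1, I@1, J@1) gives peak 12: s1:12  s2:10  s3:8  s4:7  s5:0  s6:0  s7:0.
Shift I→2, J→4.
Schedule F@1, G@1, H@1, I@2, J@4: s1:6  s2:6  s3:6  s4:7  s5:4  s6:4  s7:4 — peak 7.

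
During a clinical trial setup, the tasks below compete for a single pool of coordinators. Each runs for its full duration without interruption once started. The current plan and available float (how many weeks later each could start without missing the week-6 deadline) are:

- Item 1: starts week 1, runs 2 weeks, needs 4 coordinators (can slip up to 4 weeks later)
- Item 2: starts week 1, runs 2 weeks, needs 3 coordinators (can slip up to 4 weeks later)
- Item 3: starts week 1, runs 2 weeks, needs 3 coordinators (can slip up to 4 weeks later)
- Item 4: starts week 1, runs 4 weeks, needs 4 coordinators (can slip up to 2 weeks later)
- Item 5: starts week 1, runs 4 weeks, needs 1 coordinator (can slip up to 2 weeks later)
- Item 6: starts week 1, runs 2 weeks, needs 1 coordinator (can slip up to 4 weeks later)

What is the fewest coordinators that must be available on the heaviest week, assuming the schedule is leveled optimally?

8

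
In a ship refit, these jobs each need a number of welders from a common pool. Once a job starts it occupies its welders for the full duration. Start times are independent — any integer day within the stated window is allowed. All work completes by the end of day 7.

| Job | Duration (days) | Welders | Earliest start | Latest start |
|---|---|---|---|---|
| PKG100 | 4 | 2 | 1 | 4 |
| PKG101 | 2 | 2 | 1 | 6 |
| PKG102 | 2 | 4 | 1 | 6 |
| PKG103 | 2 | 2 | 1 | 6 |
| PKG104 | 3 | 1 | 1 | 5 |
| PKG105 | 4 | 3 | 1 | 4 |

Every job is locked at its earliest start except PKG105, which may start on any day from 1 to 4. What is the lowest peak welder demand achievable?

11

PKG105@1: d1:14  d2:14  d3:6  d4:5  d5:0  d6:0  d7:0 → peak 14
PKG105@2: d1:11  d2:14  d3:6  d4:5  d5:3  d6:0  d7:0 → peak 14
PKG105@3: d1:11  d2:11  d3:6  d4:5  d5:3  d6:3  d7:0 → peak 11
PKG105@4: d1:11  d2:11  d3:3  d4:5  d5:3  d6:3  d7:3 → peak 11
Best is PKG105@3, peak 11.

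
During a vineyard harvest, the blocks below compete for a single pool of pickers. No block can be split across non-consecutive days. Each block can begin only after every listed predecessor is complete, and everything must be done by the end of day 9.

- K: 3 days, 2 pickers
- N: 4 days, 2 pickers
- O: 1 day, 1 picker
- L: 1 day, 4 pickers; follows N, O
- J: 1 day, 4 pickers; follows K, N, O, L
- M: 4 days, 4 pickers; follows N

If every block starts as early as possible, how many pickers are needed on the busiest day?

8

Early-start schedule: K@1, N@1, O@1, L@5, J@6, M@5.
Load per day: day 1: 5, day 2: 4, day 3: 4, day 4: 2, day 5: 8, day 6: 8, day 7: 4, day 8: 4, day 9: 0.
Peak is 8.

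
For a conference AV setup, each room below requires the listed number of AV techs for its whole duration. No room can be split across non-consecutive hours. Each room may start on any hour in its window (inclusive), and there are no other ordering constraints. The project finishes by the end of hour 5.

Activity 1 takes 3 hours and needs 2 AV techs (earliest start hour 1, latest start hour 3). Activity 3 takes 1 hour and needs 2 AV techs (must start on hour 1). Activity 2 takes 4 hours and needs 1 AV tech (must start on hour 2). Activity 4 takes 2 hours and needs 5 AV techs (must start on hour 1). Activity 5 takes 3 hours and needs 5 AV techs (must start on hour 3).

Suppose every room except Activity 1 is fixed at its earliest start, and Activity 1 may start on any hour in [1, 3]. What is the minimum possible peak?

Activity 1@1: h1:9  h2:8  h3:8  h4:6  h5:6 → peak 9
Activity 1@2: h1:7  h2:8  h3:8  h4:8  h5:6 → peak 8
Activity 1@3: h1:7  h2:6  h3:8  h4:8  h5:8 → peak 8
Best is Activity 1@2, peak 8.

8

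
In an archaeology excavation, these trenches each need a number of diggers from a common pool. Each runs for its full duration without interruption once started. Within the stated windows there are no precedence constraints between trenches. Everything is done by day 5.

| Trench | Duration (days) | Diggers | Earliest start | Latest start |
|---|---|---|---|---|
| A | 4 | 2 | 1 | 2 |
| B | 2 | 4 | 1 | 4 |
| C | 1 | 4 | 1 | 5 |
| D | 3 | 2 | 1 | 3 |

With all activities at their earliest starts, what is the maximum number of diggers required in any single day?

Early-start schedule: A@1, B@1, C@1, D@1.
Load per day: day 1: 12, day 2: 8, day 3: 4, day 4: 2, day 5: 0.
Peak is 12.

12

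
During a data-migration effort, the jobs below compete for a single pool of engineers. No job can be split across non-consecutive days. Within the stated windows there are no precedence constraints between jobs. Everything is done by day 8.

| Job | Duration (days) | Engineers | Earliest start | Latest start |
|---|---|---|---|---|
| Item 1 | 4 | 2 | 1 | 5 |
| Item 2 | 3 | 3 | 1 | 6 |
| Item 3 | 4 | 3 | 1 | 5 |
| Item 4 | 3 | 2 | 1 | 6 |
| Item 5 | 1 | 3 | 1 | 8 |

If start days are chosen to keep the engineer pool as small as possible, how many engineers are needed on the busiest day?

Early-start (Item 1@1, Item 2@1, Item 3@1, Item 4@1, Item 5@1) gives peak 13: d1:13  d2:10  d3:10  d4:5  d5:0  d6:0  d7:0  d8:0.
Shift Item 3→4, Item 4→5, Item 5→8.
Schedule Item 1@1, Item 2@1, Item 3@4, Item 4@5, Item 5@8: d1:5  d2:5  d3:5  d4:5  d5:5  d6:5  d7:5  d8:3 — peak 5.
Total engineer-days = 38 over 8 days ⇒ peak ≥ ⌈38/8⌉ = 5, so 5 is optimal.

5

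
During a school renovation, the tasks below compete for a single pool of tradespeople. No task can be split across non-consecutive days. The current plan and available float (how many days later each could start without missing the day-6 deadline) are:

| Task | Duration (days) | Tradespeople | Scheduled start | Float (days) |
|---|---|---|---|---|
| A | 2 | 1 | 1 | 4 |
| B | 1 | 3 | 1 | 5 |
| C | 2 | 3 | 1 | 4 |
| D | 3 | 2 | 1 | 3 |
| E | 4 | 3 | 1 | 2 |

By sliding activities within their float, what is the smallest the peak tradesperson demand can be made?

Early-start (A@1, B@1, C@1, D@1, E@1) gives peak 12: d1:12  d2:9  d3:5  d4:3  d5:0  d6:0.
Shift C→2, D→4, E→3.
Schedule A@1, B@1, C@2, D@4, E@3: d1:4  d2:4  d3:6  d4:5  d5:5  d6:5 — peak 6.

6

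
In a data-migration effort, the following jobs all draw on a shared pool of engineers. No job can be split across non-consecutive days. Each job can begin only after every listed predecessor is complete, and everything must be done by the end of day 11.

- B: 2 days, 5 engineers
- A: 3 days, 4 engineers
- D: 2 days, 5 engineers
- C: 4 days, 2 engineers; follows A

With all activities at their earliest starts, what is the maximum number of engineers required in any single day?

14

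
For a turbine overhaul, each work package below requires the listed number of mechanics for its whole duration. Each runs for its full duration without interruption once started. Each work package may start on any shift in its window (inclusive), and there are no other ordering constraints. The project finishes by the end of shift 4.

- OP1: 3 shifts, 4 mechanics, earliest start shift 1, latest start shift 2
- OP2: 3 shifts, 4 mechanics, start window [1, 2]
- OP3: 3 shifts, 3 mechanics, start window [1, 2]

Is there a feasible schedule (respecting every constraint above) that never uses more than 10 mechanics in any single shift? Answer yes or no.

The minimum achievable peak is 11; 10 < 11, so no feasible schedule stays within the cap.

no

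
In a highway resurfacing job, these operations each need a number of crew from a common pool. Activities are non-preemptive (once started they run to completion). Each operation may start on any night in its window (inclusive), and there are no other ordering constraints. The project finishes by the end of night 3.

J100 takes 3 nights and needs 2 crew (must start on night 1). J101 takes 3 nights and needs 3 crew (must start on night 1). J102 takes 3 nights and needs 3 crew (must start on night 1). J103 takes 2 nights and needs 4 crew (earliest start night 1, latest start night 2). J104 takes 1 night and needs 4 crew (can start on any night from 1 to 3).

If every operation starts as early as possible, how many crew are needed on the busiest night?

Early-start schedule: J100@1, J101@1, J102@1, J103@1, J104@1.
Load per night: night 1: 16, night 2: 12, night 3: 8.
Peak is 16.

16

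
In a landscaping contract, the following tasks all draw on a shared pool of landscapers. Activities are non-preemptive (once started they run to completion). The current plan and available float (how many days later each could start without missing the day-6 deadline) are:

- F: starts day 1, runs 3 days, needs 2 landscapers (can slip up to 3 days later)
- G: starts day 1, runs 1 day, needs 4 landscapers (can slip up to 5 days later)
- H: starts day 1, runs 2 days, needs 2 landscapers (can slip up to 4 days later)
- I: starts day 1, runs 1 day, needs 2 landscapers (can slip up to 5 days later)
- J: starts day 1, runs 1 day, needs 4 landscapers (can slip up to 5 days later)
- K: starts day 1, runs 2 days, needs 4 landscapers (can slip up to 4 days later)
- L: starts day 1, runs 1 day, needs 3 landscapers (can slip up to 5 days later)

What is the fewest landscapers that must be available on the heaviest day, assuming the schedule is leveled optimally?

6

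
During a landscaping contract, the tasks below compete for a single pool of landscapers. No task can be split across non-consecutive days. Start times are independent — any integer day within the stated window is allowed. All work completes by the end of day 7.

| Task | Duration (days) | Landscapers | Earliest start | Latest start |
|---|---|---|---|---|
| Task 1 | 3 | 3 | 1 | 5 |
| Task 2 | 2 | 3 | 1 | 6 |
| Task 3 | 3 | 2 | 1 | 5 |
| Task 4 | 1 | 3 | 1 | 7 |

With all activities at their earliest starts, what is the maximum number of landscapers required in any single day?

Early-start schedule: Task 1@1, Task 2@1, Task 3@1, Task 4@1.
Load per day: day 1: 11, day 2: 8, day 3: 5, day 4: 0, day 5: 0, day 6: 0, day 7: 0.
Peak is 11.

11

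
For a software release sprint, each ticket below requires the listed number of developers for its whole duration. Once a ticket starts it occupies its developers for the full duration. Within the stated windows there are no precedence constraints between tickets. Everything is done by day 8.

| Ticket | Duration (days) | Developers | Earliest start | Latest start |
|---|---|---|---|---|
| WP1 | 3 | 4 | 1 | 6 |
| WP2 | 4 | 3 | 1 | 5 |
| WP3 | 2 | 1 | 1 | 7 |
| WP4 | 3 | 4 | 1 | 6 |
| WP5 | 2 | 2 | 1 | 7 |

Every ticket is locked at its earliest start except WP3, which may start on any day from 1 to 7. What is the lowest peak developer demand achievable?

13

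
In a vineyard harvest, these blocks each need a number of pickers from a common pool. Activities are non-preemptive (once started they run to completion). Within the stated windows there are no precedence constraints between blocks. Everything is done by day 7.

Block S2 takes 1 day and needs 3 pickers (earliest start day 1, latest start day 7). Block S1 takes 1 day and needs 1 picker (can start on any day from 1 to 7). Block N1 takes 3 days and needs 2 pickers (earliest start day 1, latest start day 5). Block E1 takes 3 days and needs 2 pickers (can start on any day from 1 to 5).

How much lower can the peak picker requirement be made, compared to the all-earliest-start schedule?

5

Early-start peak: d1:8  d2:4  d3:4  d4:0  d5:0  d6:0  d7:0 ⇒ 8.
Leveled (Block S2@1, Block S1@2, Block N1@2, Block E1@5): d1:3  d2:3  d3:2  d4:2  d5:2  d6:2  d7:2 ⇒ 3.
Reduction 8 − 3 = 5.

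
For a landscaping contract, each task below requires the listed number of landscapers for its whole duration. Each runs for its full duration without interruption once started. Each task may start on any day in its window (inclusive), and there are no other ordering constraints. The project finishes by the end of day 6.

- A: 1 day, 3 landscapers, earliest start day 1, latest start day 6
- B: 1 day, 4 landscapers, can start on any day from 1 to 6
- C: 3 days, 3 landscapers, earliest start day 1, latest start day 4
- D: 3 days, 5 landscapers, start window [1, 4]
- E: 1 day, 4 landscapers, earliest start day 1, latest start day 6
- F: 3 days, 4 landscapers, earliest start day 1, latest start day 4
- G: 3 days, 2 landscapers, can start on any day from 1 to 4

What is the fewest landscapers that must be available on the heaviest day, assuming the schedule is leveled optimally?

9

Early-start (A@1, B@1, C@1, D@1, E@1, F@1, G@1) gives peak 25: d1:25  d2:14  d3:14  d4:0  d5:0  d6:0.
Shift B→2, D→4, E→3, F→4.
Schedule A@1, B@2, C@1, D@4, E@3, F@4, G@1: d1:8  d2:9  d3:9  d4:9  d5:9  d6:9 — peak 9.
Total landscaper-days = 53 over 6 days ⇒ peak ≥ ⌈53/6⌉ = 9, so 9 is optimal.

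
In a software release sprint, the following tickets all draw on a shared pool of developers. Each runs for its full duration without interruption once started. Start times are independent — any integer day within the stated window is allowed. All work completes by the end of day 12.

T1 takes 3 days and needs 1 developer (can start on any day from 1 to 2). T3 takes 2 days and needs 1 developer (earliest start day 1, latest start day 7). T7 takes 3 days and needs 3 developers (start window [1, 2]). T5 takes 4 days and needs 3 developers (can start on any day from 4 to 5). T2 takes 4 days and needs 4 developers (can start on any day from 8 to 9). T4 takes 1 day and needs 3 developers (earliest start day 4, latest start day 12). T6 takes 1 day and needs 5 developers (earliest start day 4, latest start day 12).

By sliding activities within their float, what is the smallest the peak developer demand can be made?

Early-start (T1@1, T3@1, T7@1, T5@4, T2@8, T4@4, T6@4) gives peak 11: d1:5  d2:5  d3:4  d4:11  d5:3  d6:3  d7:3  d8:4  d9:4  d10:4  d11:4  d12:0.
Shift T6→12.
Schedule T1@1, T3@1, T7@1, T5@4, T2@8, T4@4, T6@12: d1:5  d2:5  d3:4  d4:6  d5:3  d6:3  d7:3  d8:4  d9:4  d10:4  d11:4  d12:5 — peak 6.

6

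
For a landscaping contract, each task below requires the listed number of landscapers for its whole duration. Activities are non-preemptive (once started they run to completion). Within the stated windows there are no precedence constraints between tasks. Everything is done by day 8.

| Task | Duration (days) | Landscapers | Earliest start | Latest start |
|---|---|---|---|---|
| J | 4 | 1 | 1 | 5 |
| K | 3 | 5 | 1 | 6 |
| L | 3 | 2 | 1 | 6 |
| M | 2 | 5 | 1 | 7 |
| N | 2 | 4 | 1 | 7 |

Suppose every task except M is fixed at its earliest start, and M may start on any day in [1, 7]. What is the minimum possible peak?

12

M@1: d1:17  d2:17  d3:8  d4:1  d5:0  d6:0  d7:0  d8:0 → peak 17
M@2: d1:12  d2:17  d3:13  d4:1  d5:0  d6:0  d7:0  d8:0 → peak 17
M@3: d1:12  d2:12  d3:13  d4:6  d5:0  d6:0  d7:0  d8:0 → peak 13
M@4: d1:12  d2:12  d3:8  d4:6  d5:5  d6:0  d7:0  d8:0 → peak 12
M@5: d1:12  d2:12  d3:8  d4:1  d5:5  d6:5  d7:0  d8:0 → peak 12
M@6: d1:12  d2:12  d3:8  d4:1  d5:0  d6:5  d7:5  d8:0 → peak 12
M@7: d1:12  d2:12  d3:8  d4:1  d5:0  d6:0  d7:5  d8:5 → peak 12
Best is M@4, peak 12.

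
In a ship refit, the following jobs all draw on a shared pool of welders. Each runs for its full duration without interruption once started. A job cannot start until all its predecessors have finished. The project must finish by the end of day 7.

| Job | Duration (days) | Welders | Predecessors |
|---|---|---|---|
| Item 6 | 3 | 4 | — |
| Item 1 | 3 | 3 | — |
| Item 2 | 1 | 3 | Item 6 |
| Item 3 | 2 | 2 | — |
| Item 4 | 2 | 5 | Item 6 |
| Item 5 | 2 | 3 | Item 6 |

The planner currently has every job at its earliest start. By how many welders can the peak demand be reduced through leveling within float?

4

Early-start peak: d1:9  d2:9  d3:7  d4:11  d5:8  d6:0  d7:0 ⇒ 11.
Leveled (Item 6@1, Item 1@1, Item 2@4, Item 3@5, Item 4@6, Item 5@4): d1:7  d2:7  d3:7  d4:6  d5:5  d6:7  d7:5 ⇒ 7.
Reduction 11 − 7 = 4.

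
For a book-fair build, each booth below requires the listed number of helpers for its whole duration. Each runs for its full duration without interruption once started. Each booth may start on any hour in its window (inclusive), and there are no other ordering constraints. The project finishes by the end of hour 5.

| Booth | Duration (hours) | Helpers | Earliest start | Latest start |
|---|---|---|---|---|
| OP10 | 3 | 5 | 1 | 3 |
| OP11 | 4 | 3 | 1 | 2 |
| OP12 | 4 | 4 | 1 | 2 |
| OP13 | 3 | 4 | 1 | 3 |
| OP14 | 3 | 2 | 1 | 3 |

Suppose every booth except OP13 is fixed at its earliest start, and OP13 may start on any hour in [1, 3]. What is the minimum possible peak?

18

OP13@1: h1:18  h2:18  h3:18  h4:7  h5:0 → peak 18
OP13@2: h1:14  h2:18  h3:18  h4:11  h5:0 → peak 18
OP13@3: h1:14  h2:14  h3:18  h4:11  h5:4 → peak 18
Best is OP13@1, peak 18.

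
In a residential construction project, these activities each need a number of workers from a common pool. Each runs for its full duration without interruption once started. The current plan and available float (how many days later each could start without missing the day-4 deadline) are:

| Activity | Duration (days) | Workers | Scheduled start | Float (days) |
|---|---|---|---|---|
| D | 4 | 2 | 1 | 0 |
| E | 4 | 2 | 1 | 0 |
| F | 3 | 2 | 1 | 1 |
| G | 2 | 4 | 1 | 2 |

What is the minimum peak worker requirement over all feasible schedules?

Schedule D@1, E@1, F@1, G@1: d1:10  d2:10  d3:6  d4:4 — peak 10.
No arrangement of the 6 feasible schedules does better.

10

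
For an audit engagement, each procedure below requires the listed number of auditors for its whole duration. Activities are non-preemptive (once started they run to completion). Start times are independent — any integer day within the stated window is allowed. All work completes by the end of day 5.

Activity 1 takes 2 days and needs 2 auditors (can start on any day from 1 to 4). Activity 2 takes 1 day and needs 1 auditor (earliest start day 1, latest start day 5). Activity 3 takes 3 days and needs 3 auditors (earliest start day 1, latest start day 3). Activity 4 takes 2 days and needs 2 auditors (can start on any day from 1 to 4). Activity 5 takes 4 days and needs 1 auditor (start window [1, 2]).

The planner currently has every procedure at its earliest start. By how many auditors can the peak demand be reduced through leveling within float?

Early-start peak: d1:9  d2:8  d3:4  d4:1  d5:0 ⇒ 9.
Leveled (Activity 1@1, Activity 2@1, Activity 3@3, Activity 4@1, Activity 5@2): d1:5  d2:5  d3:4  d4:4  d5:4 ⇒ 5.
Reduction 9 − 5 = 4.

4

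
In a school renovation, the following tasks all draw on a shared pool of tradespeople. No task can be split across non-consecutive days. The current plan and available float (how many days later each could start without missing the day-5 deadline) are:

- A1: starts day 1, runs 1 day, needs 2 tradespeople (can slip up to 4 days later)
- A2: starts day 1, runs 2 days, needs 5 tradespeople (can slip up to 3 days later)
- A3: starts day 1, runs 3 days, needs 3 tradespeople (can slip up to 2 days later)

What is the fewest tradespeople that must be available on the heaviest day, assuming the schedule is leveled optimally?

5

Early-start (A1@1, A2@1, A3@1) gives peak 10: d1:10  d2:8  d3:3  d4:0  d5:0.
Shift A2→4.
Schedule A1@1, A2@4, A3@1: d1:5  d2:3  d3:3  d4:5  d5:5 — peak 5.
Total tradesperson-days = 21 over 5 days ⇒ peak ≥ ⌈21/5⌉ = 5, so 5 is optimal.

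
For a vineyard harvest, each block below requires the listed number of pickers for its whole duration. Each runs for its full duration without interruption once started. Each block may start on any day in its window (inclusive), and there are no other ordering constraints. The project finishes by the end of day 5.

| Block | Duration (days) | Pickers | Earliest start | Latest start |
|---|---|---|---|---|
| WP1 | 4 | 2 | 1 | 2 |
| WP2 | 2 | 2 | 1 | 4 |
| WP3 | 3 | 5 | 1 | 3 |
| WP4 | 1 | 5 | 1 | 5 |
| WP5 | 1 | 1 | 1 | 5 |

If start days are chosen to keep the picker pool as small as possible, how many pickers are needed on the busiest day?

7

Early-start (WP1@1, WP2@1, WP3@1, WP4@1, WP5@1) gives peak 15: d1:15  d2:9  d3:7  d4:2  d5:0.
Shift WP2→4, WP4→5, WP5→4.
Schedule WP1@1, WP2@4, WP3@1, WP4@5, WP5@4: d1:7  d2:7  d3:7  d4:5  d5:7 — peak 7.
Total picker-days = 33 over 5 days ⇒ peak ≥ ⌈33/5⌉ = 7, so 7 is optimal.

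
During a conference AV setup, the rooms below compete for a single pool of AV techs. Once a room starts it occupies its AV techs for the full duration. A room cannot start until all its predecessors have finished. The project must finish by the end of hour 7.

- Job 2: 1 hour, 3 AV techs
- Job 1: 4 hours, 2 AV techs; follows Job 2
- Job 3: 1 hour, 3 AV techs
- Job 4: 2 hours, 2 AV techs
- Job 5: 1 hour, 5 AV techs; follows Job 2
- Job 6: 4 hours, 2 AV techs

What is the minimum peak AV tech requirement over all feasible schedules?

5

Early-start (Job 2@1, Job 1@2, Job 3@1, Job 4@1, Job 5@2, Job 6@1) gives peak 11: h1:10  h2:11  h3:4  h4:4  h5:2  h6:0  h7:0.
Shift Job 3→6, Job 5→7, Job 6→3.
Schedule Job 2@1, Job 1@2, Job 3@6, Job 4@1, Job 5@7, Job 6@3: h1:5  h2:4  h3:4  h4:4  h5:4  h6:5  h7:5 — peak 5.
Total AV tech-hours = 31 over 7 hours ⇒ peak ≥ ⌈31/7⌉ = 5, so 5 is optimal.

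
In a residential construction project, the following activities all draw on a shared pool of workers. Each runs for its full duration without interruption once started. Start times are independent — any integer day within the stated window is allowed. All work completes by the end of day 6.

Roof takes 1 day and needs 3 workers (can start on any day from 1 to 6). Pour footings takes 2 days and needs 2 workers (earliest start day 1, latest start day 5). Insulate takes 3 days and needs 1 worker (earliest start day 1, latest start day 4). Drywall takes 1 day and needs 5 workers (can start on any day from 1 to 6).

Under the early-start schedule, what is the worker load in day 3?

1

At early start, day 3 has: Insulate.
Demand: 1 = 1.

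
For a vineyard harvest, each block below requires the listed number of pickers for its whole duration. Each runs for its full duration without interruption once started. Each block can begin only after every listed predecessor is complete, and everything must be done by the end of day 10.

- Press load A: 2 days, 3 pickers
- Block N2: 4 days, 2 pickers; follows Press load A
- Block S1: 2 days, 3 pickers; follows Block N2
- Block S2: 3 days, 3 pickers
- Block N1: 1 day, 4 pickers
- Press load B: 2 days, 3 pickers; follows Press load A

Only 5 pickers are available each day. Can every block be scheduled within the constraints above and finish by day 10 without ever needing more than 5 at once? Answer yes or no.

yes

Schedule Press load A@1, Block N2@3, Block S1@8, Block S2@3, Block N1@10, Press load B@6: d1:3  d2:3  d3:5  d4:5  d5:5  d6:5  d7:3  d8:3  d9:3  d10:4 — peak 5 ≤ 5.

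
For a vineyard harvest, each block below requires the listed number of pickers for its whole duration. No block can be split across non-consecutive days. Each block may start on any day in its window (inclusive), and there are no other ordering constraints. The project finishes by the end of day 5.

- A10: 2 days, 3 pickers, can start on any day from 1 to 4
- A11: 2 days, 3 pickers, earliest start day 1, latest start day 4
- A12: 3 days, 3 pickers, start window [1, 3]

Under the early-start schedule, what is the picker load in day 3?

3

At early start, day 3 has: A12.
Demand: 3 = 3.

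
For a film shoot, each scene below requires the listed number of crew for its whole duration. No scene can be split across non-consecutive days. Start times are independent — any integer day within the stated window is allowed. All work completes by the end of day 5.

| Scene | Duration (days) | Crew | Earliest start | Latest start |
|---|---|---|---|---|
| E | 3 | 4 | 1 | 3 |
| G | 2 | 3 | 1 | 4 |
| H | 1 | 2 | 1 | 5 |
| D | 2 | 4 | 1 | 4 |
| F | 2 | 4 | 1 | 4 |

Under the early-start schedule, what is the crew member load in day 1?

At early start, day 1 has: E, G, H, D, F.
Demand: 4 + 3 + 2 + 4 + 4 = 17.

17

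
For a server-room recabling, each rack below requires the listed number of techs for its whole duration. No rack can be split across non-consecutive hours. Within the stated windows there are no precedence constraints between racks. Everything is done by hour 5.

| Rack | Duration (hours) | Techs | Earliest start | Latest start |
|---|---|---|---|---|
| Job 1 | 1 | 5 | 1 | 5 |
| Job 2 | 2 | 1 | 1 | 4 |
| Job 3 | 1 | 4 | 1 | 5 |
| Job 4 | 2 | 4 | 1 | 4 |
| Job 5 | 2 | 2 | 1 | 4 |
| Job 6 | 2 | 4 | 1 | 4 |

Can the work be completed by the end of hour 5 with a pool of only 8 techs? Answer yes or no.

yes

Schedule Job 1@1, Job 2@1, Job 3@2, Job 4@3, Job 5@1, Job 6@3: h1:8  h2:7  h3:8  h4:8  h5:0 — peak 8 ≤ 8.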